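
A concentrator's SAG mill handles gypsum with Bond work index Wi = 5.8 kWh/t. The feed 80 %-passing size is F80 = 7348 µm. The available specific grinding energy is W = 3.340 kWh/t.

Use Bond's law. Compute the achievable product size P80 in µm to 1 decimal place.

P80 = 208.5 µm

Bond:  W = 10 Wi (1/√P − 1/√F)
⇒ 1/√P80 = W/(10 Wi) + 1/√F80
  = 3.3400/(10·5.8) + 1/√7348 = 0.057586 + 0.011666 = 0.069252
P80 = (1/0.069252)² = 14.4400² = 208.51 µm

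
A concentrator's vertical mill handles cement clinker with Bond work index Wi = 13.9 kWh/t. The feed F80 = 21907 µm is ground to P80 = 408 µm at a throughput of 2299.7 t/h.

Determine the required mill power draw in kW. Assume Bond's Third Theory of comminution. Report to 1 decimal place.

P = 13665.7 kW

Bond:  W = 10 Wi (1/√P − 1/√F)
W = 10·13.9·(1/√408 − 1/√21907) = 10·13.9·(0.042751) = 5.9424 kWh/t
P_mill = W·ṁ = 5.9424·2299.7 = 13665.7 kW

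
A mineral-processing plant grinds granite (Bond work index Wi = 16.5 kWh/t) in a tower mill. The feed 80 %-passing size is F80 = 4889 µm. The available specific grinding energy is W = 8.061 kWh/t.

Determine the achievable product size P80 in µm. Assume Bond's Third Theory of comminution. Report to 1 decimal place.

W = 10·Wi·[P80^(−½) − F80^(−½)]
P80^-0.5 = F80^-0.5 + W/(10 Wi)
  = 8.0610/(10·16.5) + 1/√4889 = 0.048855 + 0.014302 = 0.063156
P80 = (1/0.063156)² = 15.8337² = 250.71 µm

P80 = 250.7 µm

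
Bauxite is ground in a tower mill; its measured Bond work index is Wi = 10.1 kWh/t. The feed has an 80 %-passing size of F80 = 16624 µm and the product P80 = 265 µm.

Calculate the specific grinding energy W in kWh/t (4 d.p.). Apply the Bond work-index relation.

W = 10·Wi·(P80^(-½) − F80^(-½))
1/√265 = 0.061430;  1/√16624 = 0.007756
W = 10·10.1·(0.061430 − 0.007756) = 5.4210 kWh/t

W = 5.4210 kWh/t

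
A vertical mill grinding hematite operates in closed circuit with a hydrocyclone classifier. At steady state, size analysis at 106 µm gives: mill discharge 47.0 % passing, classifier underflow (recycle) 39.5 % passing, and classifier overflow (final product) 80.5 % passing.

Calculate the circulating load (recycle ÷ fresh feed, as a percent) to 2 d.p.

Balance %-passing 106 µm (r = R/F):
Fd + Rd = Ru + Fo ⇒ R/F = (o−d)/(d−u)
r = (80.5 − 47.0)/(47.0 − 39.5) = 33.5/7.5 = 4.4667
CL = 100·r = 446.67 %

CL = 446.67 %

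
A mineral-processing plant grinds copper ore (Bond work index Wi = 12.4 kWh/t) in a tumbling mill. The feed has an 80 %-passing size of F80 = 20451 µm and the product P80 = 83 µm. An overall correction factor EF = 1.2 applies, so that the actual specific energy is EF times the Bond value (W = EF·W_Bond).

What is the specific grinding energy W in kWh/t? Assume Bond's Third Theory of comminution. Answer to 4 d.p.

W = 15.2924 kWh/t

Bond:  W = 10 Wi (1/√P − 1/√F)
1/√83 = 0.109764;  1/√20451 = 0.006993
W = 10·12.4·(0.109764 − 0.006993) = 12.7437 kWh/t
Corrected W = EF·W_Bond = 1.2·12.7437 = 15.2924 kWh/t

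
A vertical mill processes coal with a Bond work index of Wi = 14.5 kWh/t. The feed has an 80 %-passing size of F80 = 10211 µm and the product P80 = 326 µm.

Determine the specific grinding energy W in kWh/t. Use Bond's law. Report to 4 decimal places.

W = 10 Wi / √P80 − 10 Wi / √F80
1/√326 = 0.055385;  1/√10211 = 0.009896
W = 10·14.5·(0.055385 − 0.009896) = 6.5959 kWh/t

W = 6.5959 kWh/t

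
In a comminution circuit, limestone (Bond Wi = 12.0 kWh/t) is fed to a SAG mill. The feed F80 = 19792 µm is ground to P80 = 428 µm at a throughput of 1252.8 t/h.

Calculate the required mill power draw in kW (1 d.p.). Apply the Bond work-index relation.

P = 6198.2 kW

W = 10 Wi (P80^-0.5 − F80^-0.5)
W = 10·12.0·(1/√428 − 1/√19792) = 10·12.0·(0.041229) = 4.9474 kWh/t
P = W·T = 4.9474·1252.8 = 6198.2 kW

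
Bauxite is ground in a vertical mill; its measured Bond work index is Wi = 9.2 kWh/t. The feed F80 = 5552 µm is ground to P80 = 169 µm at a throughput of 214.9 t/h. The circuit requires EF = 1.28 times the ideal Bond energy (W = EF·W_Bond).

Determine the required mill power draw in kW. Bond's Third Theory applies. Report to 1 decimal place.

W = 10 Wi / √P80 − 10 Wi / √F80
W = 10·9.2·(1/√169 − 1/√5552) = 10·9.2·(0.063502) = 5.8422 kWh/t
With EF = 1.28: W = 5.8422·1.28 = 7.4780 kWh/t
P_mill = W·ṁ = 7.4780·214.9 = 1607.0 kW

P = 1607.0 kW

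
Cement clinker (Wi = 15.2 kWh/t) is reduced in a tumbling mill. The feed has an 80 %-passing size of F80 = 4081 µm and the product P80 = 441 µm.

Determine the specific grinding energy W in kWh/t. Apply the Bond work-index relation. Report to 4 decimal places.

W = 4.8587 kWh/t

W = 10 Wi (1/√P80 − 1/√F80)  [Bond]
1/√441 = 0.047619;  1/√4081 = 0.015654
W = 10·15.2·(0.047619 − 0.015654) = 4.8587 kWh/t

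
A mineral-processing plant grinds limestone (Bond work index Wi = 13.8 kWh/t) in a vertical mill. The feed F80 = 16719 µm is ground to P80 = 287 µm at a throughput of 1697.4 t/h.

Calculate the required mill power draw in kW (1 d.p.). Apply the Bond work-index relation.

P = 12015.2 kW

W_Bond = 10·Wi·(1/√P₈₀ − 1/√F₈₀)
W = 10·13.8·(1/√287 − 1/√16719) = 10·13.8·(0.051294) = 7.0786 kWh/t
P = W·T = 7.0786·1697.4 = 12015.2 kW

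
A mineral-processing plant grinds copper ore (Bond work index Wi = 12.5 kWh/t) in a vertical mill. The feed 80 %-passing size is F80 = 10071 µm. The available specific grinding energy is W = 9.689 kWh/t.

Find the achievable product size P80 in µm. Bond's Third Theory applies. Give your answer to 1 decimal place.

P80 = 130.7 µm

W_Bond = 10·Wi·(1/√P₈₀ − 1/√F₈₀)
⇒ 1/√P80 = W/(10·Wi) + 1/√F80
  = 9.6890/(10·12.5) + 1/√10071 = 0.077512 + 0.009965 = 0.087477
P80 = (1/0.087477)² = 11.4316² = 130.68 µm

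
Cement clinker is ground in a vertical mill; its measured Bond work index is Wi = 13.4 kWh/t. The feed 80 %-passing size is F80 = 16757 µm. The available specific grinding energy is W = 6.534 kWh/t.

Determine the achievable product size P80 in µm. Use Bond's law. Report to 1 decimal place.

Bond: W = 10·Wi·(1/√P80 − 1/√F80)
⇒ 1/√P80 = W/(10·Wi) + 1/√F80
  = 6.5340/(10·13.4) + 1/√16757 = 0.048761 + 0.007725 = 0.056486
P80 = (1/0.056486)² = 17.7034² = 313.41 µm

P80 = 313.4 µm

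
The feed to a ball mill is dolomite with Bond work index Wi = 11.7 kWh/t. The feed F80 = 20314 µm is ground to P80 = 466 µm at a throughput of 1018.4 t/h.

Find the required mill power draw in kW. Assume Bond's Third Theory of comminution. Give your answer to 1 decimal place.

P = 4683.6 kW

W_Bond = 10·Wi·(1/√P₈₀ − 1/√F₈₀)
W = 10·11.7·(1/√466 − 1/√20314) = 10·11.7·(0.039308) = 4.5990 kWh/t
Power = W × throughput = 4.5990 kWh/t × 1018.4 t/h = 4683.6 kW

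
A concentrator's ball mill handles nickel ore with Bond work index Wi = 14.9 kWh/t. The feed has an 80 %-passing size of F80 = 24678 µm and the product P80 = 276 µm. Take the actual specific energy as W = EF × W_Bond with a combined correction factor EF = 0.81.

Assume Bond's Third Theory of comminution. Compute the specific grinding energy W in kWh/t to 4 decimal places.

W = 10·Wi·[P80^(−½) − F80^(−½)]
1/√276 = 0.060193;  1/√24678 = 0.006366
W = 10·14.9·(0.060193 − 0.006366) = 8.0203 kWh/t
Corrected W = EF·W_Bond = 0.81·8.0203 = 6.4964 kWh/t

W = 6.4964 kWh/t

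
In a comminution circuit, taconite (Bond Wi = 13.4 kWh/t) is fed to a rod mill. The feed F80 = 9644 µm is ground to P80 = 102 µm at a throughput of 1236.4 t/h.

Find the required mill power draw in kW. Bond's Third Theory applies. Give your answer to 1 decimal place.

P = 14717.4 kW

W = 10·Wi·(P80^(-½) − F80^(-½))
W = 10·13.4·(1/√102 − 1/√9644) = 10·13.4·(0.088832) = 11.9035 kWh/t
Power = W × throughput = 11.9035 kWh/t × 1236.4 t/h = 14717.4 kW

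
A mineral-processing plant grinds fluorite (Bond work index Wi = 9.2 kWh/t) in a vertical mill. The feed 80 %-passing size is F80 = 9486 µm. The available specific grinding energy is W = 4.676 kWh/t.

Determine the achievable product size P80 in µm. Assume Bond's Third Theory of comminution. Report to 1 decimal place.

W = 10 Wi / √P80 − 10 Wi / √F80
P80^(−½) = W/(10 Wi) + F80^(−½)
  = 4.6760/(10·9.2) + 1/√9486 = 0.050826 + 0.010267 = 0.061093
P80 = (1/0.061093)² = 16.3684² = 267.92 µm

P80 = 267.9 µm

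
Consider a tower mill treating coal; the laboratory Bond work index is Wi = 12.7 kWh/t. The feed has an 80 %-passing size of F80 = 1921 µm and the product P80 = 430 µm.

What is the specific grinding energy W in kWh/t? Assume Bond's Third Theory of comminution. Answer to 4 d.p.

W = 3.2269 kWh/t

W = 10·Wi·[P80^(−½) − F80^(−½)]
1/√430 = 0.048224;  1/√1921 = 0.022816
W = 10·12.7·(0.048224 − 0.022816) = 3.2269 kWh/t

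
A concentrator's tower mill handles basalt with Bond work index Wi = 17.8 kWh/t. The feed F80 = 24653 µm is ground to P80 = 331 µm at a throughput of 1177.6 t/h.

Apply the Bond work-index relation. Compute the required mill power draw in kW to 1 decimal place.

W = 10·Wi·(P80^(-½) − F80^(-½))
W = 10·17.8·(1/√331 − 1/√24653) = 10·17.8·(0.048596) = 8.6501 kWh/t
P_mill = W·ṁ = 8.6501·1177.6 = 10186.4 kW

P = 10186.4 kW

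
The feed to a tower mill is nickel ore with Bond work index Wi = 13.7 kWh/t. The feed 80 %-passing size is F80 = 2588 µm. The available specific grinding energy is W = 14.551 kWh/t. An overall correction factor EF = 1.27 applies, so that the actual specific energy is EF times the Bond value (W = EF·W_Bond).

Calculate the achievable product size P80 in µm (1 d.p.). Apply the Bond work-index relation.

W = 10·Wi·(P80^(-½) − F80^(-½))
W_Bond = W / EF = 14.551 / 1.27 = 11.4575 kWh/t
1/√P80 = 1/√F80 + W_Bond/(10·Wi)
  = 11.4575/(10·13.7) + 1/√2588 = 0.083631 + 0.019657 = 0.103288
P80 = (1/0.103288)² = 9.6816² = 93.73 µm

P80 = 93.7 µm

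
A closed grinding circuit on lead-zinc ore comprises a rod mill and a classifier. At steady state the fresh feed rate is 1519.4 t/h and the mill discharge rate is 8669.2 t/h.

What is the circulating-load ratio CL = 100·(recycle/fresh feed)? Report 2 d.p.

Steady state: M = F + R.
R = M − F = 8669.2 − 1519.4 = 7149.8 t/h
CL = 100·R/F = 100·7149.8/1519.4 = 470.57 %

CL = 470.57 %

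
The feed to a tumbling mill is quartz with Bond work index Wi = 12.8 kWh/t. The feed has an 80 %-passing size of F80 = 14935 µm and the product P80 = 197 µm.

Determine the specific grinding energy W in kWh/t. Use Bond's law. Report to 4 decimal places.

W = 8.0722 kWh/t

W_Bond = 10·Wi·(1/√P₈₀ − 1/√F₈₀)
1/√197 = 0.071247;  1/√14935 = 0.008183
W = 10·12.8·(0.071247 − 0.008183) = 8.0722 kWh/t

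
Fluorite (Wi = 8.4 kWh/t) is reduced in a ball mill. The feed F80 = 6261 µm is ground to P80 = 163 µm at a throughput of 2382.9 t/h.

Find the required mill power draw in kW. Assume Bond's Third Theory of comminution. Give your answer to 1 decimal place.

W = 10 Wi / √P80 − 10 Wi / √F80
W = 10·8.4·(1/√163 − 1/√6261) = 10·8.4·(0.065688) = 5.5178 kWh/t
P = W·T = 5.5178·2382.9 = 13148.4 kW

P = 13148.4 kW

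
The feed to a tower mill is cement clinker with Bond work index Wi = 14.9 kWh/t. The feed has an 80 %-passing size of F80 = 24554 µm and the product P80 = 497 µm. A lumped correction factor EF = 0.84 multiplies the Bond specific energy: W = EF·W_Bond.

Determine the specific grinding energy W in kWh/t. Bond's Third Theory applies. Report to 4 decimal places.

W = 4.8155 kWh/t

W_Bond = 10·Wi·(1/√P₈₀ − 1/√F₈₀)
1/√497 = 0.044856;  1/√24554 = 0.006382
W = 10·14.9·(0.044856 − 0.006382) = 5.7327 kWh/t
With EF = 0.84: W = 5.7327·0.84 = 4.8155 kWh/t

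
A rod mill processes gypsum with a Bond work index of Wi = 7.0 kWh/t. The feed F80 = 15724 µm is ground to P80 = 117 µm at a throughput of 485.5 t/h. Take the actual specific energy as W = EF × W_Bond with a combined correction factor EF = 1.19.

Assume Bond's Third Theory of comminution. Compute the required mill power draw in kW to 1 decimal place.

P = 3416.4 kW

W = 10·Wi·[P80^(−½) − F80^(−½)]
W = 10·7.0·(1/√117 − 1/√15724) = 10·7.0·(0.084475) = 5.9133 kWh/t
Apply correction: 5.9133 × 1.19 = 7.0368 kWh/t
Mill draw = 7.0368 × 485.5 = 3416.4 kW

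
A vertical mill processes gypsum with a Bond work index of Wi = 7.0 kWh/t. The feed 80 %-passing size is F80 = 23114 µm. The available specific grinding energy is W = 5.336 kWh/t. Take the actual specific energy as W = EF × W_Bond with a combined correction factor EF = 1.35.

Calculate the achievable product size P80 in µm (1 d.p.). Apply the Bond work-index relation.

P80 = 251.6 µm

W = 10·Wi·(P80^(-½) − F80^(-½))
W_Bond = W / EF = 5.336 / 1.35 = 3.9526 kWh/t
P80^(−½) = W_Bond/(10 Wi) + F80^(−½)
  = 3.9526/(10·7.0) + 1/√23114 = 0.056466 + 0.006578 = 0.063043
P80 = (1/0.063043)² = 15.8622² = 251.61 µm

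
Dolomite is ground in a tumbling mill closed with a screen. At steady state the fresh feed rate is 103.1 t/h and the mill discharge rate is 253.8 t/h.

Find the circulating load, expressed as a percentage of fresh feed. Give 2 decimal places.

CL = 146.17 %

Discharge = new feed + return, hence
R = M − F = 253.8 − 103.1 = 150.7 t/h
CL = 100·R/F = 100·150.7/103.1 = 146.17 %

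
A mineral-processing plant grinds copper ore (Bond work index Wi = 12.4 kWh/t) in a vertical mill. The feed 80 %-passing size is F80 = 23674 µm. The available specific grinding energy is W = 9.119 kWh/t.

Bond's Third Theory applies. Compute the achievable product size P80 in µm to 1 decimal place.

P80 = 156.1 µm

Bond:  W = 10 Wi (1/√P − 1/√F)
⇒ 1/√P80 = W/(10 Wi) + 1/√F80
  = 9.1190/(10·12.4) + 1/√23674 = 0.073540 + 0.006499 = 0.080040
P80 = (1/0.080040)² = 12.4938² = 156.10 µm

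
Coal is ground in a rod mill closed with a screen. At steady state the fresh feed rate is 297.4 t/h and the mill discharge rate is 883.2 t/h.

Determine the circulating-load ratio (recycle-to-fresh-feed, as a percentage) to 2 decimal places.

Mill node: discharge = fresh + recycle.
R = M − F = 883.2 − 297.4 = 585.8 t/h
CL = 100·R/F = 100·585.8/297.4 = 196.97 %

CL = 196.97 %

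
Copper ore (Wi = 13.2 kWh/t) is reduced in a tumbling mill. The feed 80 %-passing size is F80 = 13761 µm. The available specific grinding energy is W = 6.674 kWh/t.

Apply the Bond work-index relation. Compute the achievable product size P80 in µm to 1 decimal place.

P80 = 286.4 µm

W = 10 Wi (P80^-0.5 − F80^-0.5)
P80^(−½) = W/(10 Wi) + F80^(−½)
  = 6.6740/(10·13.2) + 1/√13761 = 0.050561 + 0.008525 = 0.059085
P80 = (1/0.059085)² = 16.9247² = 286.45 µm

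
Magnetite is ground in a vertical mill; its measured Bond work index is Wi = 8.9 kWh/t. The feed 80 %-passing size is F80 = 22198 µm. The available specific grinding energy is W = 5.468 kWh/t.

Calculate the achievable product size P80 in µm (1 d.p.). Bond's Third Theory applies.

Bond: W = 10·Wi·(1/√P80 − 1/√F80)
P80^-0.5 = F80^-0.5 + W/(10 Wi)
  = 5.4680/(10·8.9) + 1/√22198 = 0.061438 + 0.006712 = 0.068150
P80 = (1/0.068150)² = 14.6735² = 215.31 µm

P80 = 215.3 µm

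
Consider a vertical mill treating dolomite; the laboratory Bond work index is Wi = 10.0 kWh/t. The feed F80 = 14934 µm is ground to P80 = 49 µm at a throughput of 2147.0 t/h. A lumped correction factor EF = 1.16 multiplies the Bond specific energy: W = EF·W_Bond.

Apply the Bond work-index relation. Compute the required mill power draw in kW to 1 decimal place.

Bond:  W = 10 Wi (1/√P − 1/√F)
W = 10·10.0·(1/√49 − 1/√14934) = 10·10.0·(0.134674) = 13.4674 kWh/t
W_actual = 1.16 × 13.4674 = 15.6222 kWh/t
P_mill = W·ṁ = 15.6222·2147.0 = 33540.9 kW

P = 33540.9 kW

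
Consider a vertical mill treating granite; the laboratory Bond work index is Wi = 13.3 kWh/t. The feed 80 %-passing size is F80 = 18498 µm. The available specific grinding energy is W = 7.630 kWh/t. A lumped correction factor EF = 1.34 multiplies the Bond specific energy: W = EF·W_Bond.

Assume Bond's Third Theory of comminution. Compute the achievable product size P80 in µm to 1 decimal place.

P80 = 397.4 µm

W = 10·Wi·[P80^(−½) − F80^(−½)]
W_Bond = W / EF = 7.630 / 1.34 = 5.6940 kWh/t
⇒ 1/√P80 = W_Bond/(10·Wi) + 1/√F80
  = 5.6940/(10·13.3) + 1/√18498 = 0.042812 + 0.007353 = 0.050165
P80 = (1/0.050165)² = 19.9343² = 397.38 µm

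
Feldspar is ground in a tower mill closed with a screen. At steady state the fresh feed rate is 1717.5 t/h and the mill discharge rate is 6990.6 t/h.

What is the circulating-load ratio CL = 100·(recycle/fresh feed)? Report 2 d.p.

Steady state: M = F + R.
R = M − F = 6990.6 − 1717.5 = 5273.1 t/h
CL = 100·R/F = 100·5273.1/1717.5 = 307.02 %

CL = 307.02 %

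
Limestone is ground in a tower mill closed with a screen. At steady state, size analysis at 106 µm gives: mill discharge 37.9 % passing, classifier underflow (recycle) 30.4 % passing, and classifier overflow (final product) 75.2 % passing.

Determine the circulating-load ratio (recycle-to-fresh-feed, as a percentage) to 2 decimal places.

Mass balance on the −106 µm fraction:
(1+r)·d = r·u + o ⇒ r = (o−d)/(d−u)
r = (75.2 − 37.9)/(37.9 − 30.4) = 37.3/7.5 = 4.9733
CL = 100·r = 497.33 %

CL = 497.33 %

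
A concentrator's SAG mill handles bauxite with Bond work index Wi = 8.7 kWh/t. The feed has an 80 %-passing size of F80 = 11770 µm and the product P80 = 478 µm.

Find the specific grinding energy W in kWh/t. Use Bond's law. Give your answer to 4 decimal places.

W = 3.1774 kWh/t

W = 10·Wi·[P80^(−½) − F80^(−½)]
1/√478 = 0.045739;  1/√11770 = 0.009217
W = 10·8.7·(0.045739 − 0.009217) = 3.1774 kWh/t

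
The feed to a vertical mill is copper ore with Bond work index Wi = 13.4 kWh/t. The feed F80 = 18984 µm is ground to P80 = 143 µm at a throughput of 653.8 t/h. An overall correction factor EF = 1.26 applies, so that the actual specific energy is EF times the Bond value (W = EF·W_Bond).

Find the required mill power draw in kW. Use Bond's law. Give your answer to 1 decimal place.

W = 10 Wi (P80^-0.5 − F80^-0.5)
W = 10·13.4·(1/√143 − 1/√18984) = 10·13.4·(0.076366) = 10.2331 kWh/t
Apply correction: 10.2331 × 1.26 = 12.8937 kWh/t
Power = W × throughput = 12.8937 kWh/t × 653.8 t/h = 8429.9 kW

P = 8429.9 kW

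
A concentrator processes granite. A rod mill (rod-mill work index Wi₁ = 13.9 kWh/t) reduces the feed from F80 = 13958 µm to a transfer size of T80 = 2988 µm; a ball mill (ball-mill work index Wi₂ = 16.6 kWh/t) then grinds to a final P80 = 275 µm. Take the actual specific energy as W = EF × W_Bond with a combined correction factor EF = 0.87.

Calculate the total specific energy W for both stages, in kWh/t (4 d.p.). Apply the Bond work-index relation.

Bond: W = 10·Wi·(1/√P80 − 1/√F80)
Stage 1 (13958→2988 µm, Wi₁=13.9): W₁ = 10·13.9·(0.018294 − 0.008464) = 1.3663 kWh/t
Stage 2 (2988→275 µm, Wi₂=16.6): W₂ = 10·16.6·(0.060302 − 0.018294) = 6.9734 kWh/t
W = W₁ + W₂ = 1.3663 + 6.9734 = 8.3397 kWh/t
W_actual = 0.87 × 8.3397 = 7.2555 kWh/t

W = 7.2555 kWh/t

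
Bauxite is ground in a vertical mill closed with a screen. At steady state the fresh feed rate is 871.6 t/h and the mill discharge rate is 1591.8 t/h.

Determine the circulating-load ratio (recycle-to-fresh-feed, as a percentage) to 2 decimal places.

Steady state: M = F + R.
R = M − F = 1591.8 − 871.6 = 720.2 t/h
CL = 100·R/F = 100·720.2/871.6 = 82.63 %

CL = 82.63 %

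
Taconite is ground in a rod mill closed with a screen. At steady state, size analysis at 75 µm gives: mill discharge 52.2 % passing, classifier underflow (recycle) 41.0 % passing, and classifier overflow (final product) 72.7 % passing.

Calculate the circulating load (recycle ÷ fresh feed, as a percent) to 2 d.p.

CL = 183.04 %

Classifier node, passing 75 µm:
d + r·d = r·u + o → r(d−u) = o−d
r = (72.7 − 52.2)/(52.2 − 41.0) = 20.5/11.2 = 1.8304
CL = 100·r = 183.04 %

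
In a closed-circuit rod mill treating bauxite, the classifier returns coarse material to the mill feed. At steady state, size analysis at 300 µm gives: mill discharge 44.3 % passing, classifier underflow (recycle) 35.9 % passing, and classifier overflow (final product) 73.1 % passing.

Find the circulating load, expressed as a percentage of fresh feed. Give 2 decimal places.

CL = 342.86 %

Let r = R/F. Size balance at 300 µm:
r = (o − d)/(d − u)
r = (73.1 − 44.3)/(44.3 − 35.9) = 28.8/8.4 = 3.4286
CL = 100·r = 342.86 %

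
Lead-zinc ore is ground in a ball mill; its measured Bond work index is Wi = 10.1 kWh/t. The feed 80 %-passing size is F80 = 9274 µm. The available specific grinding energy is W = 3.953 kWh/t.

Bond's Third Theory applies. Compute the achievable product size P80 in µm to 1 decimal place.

Bond: W = 10·Wi·(1/√P80 − 1/√F80)
1/√P80 = 1/√F80 + W/(10·Wi)
  = 3.9530/(10·10.1) + 1/√9274 = 0.039139 + 0.010384 = 0.049523
P80 = (1/0.049523)² = 20.1928² = 407.75 µm

P80 = 407.7 µm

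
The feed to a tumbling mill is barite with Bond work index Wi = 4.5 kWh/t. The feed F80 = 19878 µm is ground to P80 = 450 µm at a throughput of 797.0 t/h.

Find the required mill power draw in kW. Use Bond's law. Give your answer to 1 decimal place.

P = 1436.3 kW

W = 10 Wi (P80^-0.5 − F80^-0.5)
W = 10·4.5·(1/√450 − 1/√19878) = 10·4.5·(0.040048) = 1.8021 kWh/t
P_mill = W·ṁ = 1.8021·797.0 = 1436.3 kW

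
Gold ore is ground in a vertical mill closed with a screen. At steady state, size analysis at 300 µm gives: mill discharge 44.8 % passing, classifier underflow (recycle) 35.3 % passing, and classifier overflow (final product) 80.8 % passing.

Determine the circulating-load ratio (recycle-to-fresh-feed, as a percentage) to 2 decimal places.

CL = 378.95 %

Balance %-passing 300 µm (r = R/F):
(1+r)d = ru + o → r = (o−d)/(d−u)
r = (80.8 − 44.8)/(44.8 − 35.3) = 36.0/9.5 = 3.7895
CL = 100·r = 378.95 %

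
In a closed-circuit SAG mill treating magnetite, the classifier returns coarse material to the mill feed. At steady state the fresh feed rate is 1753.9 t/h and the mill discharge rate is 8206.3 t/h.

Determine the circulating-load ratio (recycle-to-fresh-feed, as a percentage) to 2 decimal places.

CL = 367.89 %

Mill node: discharge = fresh + recycle.
R = M − F = 8206.3 − 1753.9 = 6452.4 t/h
CL = 100·R/F = 100·6452.4/1753.9 = 367.89 %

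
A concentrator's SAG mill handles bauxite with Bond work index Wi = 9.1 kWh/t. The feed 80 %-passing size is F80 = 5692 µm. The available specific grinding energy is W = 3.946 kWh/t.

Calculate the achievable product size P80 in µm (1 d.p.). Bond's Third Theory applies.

W = 10·Wi·[P80^(−½) − F80^(−½)]
1/√P80 = 1/√F80 + W/(10·Wi)
  = 3.9460/(10·9.1) + 1/√5692 = 0.043363 + 0.013255 = 0.056617
P80 = (1/0.056617)² = 17.6625² = 311.96 µm

P80 = 312.0 µm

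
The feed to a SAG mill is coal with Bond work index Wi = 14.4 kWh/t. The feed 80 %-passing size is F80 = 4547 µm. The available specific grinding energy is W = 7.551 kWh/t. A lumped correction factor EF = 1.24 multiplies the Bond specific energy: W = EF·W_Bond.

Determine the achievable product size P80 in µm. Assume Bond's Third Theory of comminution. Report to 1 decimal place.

P80 = 306.5 µm

W = 10 Wi (P80^-0.5 − F80^-0.5)
W_Bond = W / EF = 7.551 / 1.24 = 6.0895 kWh/t
P80^(−½) = W_Bond/(10 Wi) + F80^(−½)
  = 6.0895/(10·14.4) + 1/√4547 = 0.042288 + 0.014830 = 0.057118
P80 = (1/0.057118)² = 17.5076² = 306.51 µm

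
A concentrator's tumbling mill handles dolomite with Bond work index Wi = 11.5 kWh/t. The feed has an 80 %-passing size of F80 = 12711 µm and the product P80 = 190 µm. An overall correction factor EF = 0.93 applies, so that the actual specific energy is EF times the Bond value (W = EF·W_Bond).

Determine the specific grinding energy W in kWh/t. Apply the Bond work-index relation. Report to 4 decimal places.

W = 6.8104 kWh/t

W = 10·Wi·(P80^(-½) − F80^(-½))
1/√190 = 0.072548;  1/√12711 = 0.008870
W = 10·11.5·(0.072548 − 0.008870) = 7.3230 kWh/t
W_actual = 0.93 × 7.3230 = 6.8104 kWh/t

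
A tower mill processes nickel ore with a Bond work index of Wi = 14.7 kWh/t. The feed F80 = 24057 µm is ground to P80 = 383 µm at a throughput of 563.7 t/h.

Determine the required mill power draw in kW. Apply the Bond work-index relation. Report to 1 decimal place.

P = 3699.9 kW

Bond: W = 10·Wi·(1/√P80 − 1/√F80)
W = 10·14.7·(1/√383 − 1/√24057) = 10·14.7·(0.044650) = 6.5636 kWh/t
Mill draw = 6.5636 × 563.7 = 3699.9 kW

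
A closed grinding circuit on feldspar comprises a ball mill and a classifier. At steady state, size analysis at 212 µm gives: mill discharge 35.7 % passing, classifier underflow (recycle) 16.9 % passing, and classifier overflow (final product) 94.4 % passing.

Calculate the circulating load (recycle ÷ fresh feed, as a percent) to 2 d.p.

Let r = R/F. Size balance at 212 µm:
d + r·d = r·u + o → r(d−u) = o−d
r = (94.4 − 35.7)/(35.7 − 16.9) = 58.7/18.8 = 3.1223
CL = 100·r = 312.23 %

CL = 312.23 %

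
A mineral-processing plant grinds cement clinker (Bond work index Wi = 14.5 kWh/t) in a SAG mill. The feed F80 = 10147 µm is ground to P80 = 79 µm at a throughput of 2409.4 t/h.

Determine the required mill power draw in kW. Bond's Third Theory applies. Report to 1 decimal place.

W = 10 Wi (P80^-0.5 − F80^-0.5)
W = 10·14.5·(1/√79 − 1/√10147) = 10·14.5·(0.102581) = 14.8743 kWh/t
P = W·T = 14.8743·2409.4 = 35838.2 kW

P = 35838.2 kW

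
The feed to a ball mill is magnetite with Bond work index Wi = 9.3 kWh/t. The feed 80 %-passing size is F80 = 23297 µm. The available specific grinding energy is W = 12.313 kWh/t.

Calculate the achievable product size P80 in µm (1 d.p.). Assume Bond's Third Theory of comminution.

Bond:  W = 10 Wi (1/√P − 1/√F)
P80^(−½) = W/(10 Wi) + F80^(−½)
  = 12.3130/(10·9.3) + 1/√23297 = 0.132398 + 0.006552 = 0.138949
P80 = (1/0.138949)² = 7.1969² = 51.79 µm

P80 = 51.8 µm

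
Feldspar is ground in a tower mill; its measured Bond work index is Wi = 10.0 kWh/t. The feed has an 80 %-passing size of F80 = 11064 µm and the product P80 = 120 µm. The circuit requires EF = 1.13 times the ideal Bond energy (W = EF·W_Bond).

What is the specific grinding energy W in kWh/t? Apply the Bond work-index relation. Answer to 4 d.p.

W = 9.2411 kWh/t

W = 10 Wi / √P80 − 10 Wi / √F80
1/√120 = 0.091287;  1/√11064 = 0.009507
W = 10·10.0·(0.091287 − 0.009507) = 8.1780 kWh/t
W_actual = 1.13 × 8.1780 = 9.2411 kWh/t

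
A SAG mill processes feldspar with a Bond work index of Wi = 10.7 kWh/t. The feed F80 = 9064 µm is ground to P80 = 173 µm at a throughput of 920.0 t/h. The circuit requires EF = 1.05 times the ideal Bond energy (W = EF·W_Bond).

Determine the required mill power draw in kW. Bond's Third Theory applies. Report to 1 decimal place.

P = 6772.8 kW

W = 10 Wi (P80^-0.5 − F80^-0.5)
W = 10·10.7·(1/√173 − 1/√9064) = 10·10.7·(0.065525) = 7.0112 kWh/t
W_actual = 1.05 × 7.0112 = 7.3617 kWh/t
P_mill = W·ṁ = 7.3617·920.0 = 6772.8 kW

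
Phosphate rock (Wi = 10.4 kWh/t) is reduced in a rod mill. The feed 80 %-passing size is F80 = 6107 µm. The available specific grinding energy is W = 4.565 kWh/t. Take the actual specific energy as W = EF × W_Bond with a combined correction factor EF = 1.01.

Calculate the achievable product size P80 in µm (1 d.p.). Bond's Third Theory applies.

P80 = 316.0 µm

W_Bond = 10·Wi·(1/√P₈₀ − 1/√F₈₀)
W_Bond = W / EF = 4.565 / 1.01 = 4.5198 kWh/t
P80^-0.5 = F80^-0.5 + W_Bond/(10 Wi)
  = 4.5198/(10·10.4) + 1/√6107 = 0.043460 + 0.012796 = 0.056256
P80 = (1/0.056256)² = 17.7759² = 315.98 µm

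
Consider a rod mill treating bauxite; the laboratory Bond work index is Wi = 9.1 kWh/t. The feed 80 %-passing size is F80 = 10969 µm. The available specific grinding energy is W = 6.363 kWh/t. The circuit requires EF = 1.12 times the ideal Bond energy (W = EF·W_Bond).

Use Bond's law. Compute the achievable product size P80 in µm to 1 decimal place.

W = 10·Wi·(P80^(-½) − F80^(-½))
W_Bond = W / EF = 6.363 / 1.12 = 5.6812 kWh/t
⇒ 1/√P80 = W_Bond/(10·Wi) + 1/√F80
  = 5.6812/(10·9.1) + 1/√10969 = 0.062431 + 0.009548 = 0.071979
P80 = (1/0.071979)² = 13.8929² = 193.01 µm

P80 = 193.0 µm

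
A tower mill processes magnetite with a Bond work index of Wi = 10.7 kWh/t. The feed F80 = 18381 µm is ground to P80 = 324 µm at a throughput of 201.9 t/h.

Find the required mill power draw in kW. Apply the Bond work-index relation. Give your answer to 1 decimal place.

P = 1040.8 kW

Bond:  W = 10 Wi (1/√P − 1/√F)
W = 10·10.7·(1/√324 − 1/√18381) = 10·10.7·(0.048180) = 5.1552 kWh/t
P_mill = W·ṁ = 5.1552·201.9 = 1040.8 kW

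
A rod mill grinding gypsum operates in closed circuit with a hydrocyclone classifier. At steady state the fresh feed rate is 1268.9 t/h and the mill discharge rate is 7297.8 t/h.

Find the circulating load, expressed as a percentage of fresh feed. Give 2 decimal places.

CL = 475.13 %

Steady state: M = F + R.
R = M − F = 7297.8 − 1268.9 = 6028.9 t/h
CL = 100·R/F = 100·6028.9/1268.9 = 475.13 %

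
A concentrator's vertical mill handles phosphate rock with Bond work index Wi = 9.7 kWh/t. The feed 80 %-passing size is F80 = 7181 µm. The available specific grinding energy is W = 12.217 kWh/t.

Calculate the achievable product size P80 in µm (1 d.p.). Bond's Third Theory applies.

P80 = 52.7 µm

W = 10·Wi·[P80^(−½) − F80^(−½)]
P80^-0.5 = F80^-0.5 + W/(10 Wi)
  = 12.2170/(10·9.7) + 1/√7181 = 0.125948 + 0.011801 = 0.137749
P80 = (1/0.137749)² = 7.2596² = 52.70 µm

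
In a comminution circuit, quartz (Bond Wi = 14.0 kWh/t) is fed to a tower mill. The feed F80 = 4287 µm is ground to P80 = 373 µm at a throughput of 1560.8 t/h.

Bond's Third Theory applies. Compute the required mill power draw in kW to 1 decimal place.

W_Bond = 10·Wi·(1/√P₈₀ − 1/√F₈₀)
W = 10·14.0·(1/√373 − 1/√4287) = 10·14.0·(0.036505) = 5.1107 kWh/t
P = W·T = 5.1107·1560.8 = 7976.8 kW

P = 7976.8 kW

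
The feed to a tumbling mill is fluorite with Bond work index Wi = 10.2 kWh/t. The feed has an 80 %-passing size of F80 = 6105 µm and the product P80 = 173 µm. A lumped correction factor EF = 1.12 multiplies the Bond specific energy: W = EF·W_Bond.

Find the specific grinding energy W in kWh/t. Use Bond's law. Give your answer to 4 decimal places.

W = 7.2234 kWh/t

W = 10 Wi (1/√P80 − 1/√F80)  [Bond]
1/√173 = 0.076029;  1/√6105 = 0.012798
W = 10·10.2·(0.076029 − 0.012798) = 6.4495 kWh/t
Apply correction: 6.4495 × 1.12 = 7.2234 kWh/t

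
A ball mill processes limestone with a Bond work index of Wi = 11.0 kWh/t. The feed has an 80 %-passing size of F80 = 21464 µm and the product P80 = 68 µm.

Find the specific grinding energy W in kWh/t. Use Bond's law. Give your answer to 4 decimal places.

W = 10 Wi (1/√P80 − 1/√F80)  [Bond]
1/√68 = 0.121268;  1/√21464 = 0.006826
W = 10·11.0·(0.121268 − 0.006826) = 12.5886 kWh/t

W = 12.5886 kWh/t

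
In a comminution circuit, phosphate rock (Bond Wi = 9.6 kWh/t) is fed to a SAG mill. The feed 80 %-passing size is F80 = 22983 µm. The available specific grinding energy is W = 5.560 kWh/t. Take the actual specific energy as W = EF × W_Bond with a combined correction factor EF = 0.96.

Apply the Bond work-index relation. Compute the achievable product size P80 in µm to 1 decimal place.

W = 10·Wi·(P80^(-½) − F80^(-½))
W_Bond = W / EF = 5.560 / 0.96 = 5.7917 kWh/t
⇒ 1/√P80 = W_Bond/(10·Wi) + 1/√F80
  = 5.7917/(10·9.6) + 1/√22983 = 0.060330 + 0.006596 = 0.066926
P80 = (1/0.066926)² = 14.9419² = 223.26 µm

P80 = 223.3 µm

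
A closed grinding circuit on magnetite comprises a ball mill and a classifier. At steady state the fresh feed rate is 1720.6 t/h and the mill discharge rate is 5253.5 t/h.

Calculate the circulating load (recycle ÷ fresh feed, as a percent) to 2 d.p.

CL = 205.33 %

Discharge = new feed + return, hence
R = M − F = 5253.5 − 1720.6 = 3532.9 t/h
CL = 100·R/F = 100·3532.9/1720.6 = 205.33 %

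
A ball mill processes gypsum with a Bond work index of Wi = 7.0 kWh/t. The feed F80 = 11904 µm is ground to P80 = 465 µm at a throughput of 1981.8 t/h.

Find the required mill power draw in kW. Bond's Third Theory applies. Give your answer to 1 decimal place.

W = 10 Wi / √P80 − 10 Wi / √F80
W = 10·7.0·(1/√465 − 1/√11904) = 10·7.0·(0.037208) = 2.6046 kWh/t
P_mill = W·ṁ = 2.6046·1981.8 = 5161.8 kW

P = 5161.8 kW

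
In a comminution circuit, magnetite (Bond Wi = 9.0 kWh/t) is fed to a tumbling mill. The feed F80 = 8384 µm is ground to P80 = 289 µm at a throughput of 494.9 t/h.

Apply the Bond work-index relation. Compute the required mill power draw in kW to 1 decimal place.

P = 2133.6 kW

Bond: W = 10·Wi·(1/√P80 − 1/√F80)
W = 10·9.0·(1/√289 − 1/√8384) = 10·9.0·(0.047902) = 4.3112 kWh/t
P = W·T = 4.3112·494.9 = 2133.6 kW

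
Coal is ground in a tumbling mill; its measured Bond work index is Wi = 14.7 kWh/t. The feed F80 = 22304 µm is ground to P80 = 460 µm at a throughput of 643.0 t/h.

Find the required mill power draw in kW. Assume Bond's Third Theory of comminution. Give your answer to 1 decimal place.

P = 3774.2 kW

Bond: W = 10·Wi·(1/√P80 − 1/√F80)
W = 10·14.7·(1/√460 − 1/√22304) = 10·14.7·(0.039929) = 5.8696 kWh/t
Mill draw = 5.8696 × 643.0 = 3774.2 kW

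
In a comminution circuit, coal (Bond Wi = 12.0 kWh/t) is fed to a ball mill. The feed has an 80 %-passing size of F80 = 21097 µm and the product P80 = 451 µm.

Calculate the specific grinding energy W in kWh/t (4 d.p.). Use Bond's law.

W = 4.8244 kWh/t

Bond:  W = 10 Wi (1/√P − 1/√F)
1/√451 = 0.047088;  1/√21097 = 0.006885
W = 10·12.0·(0.047088 − 0.006885) = 4.8244 kWh/t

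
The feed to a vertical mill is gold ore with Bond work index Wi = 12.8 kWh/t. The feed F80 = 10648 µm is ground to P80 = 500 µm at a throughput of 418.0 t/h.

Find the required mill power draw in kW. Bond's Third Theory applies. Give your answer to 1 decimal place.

Bond:  W = 10 Wi (1/√P − 1/√F)
W = 10·12.8·(1/√500 − 1/√10648) = 10·12.8·(0.035030) = 4.4839 kWh/t
P = W·T = 4.4839·418.0 = 1874.3 kW

P = 1874.3 kW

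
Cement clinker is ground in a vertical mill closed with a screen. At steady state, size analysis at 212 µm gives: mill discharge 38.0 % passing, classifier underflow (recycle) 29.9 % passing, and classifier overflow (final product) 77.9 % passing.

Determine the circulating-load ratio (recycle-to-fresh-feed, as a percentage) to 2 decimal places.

Classifier node, passing 212 µm:
Fd + Rd = Ru + Fo ⇒ R/F = (o−d)/(d−u)
r = (77.9 − 38.0)/(38.0 − 29.9) = 39.9/8.1 = 4.9259
CL = 100·r = 492.59 %

CL = 492.59 %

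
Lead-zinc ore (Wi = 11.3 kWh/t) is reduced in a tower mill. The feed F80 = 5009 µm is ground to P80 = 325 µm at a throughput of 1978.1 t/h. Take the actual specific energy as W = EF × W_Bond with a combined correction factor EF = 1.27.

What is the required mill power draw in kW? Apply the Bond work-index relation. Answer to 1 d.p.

P = 11735.6 kW

Bond:  W = 10 Wi (1/√P − 1/√F)
W = 10·11.3·(1/√325 − 1/√5009) = 10·11.3·(0.041341) = 4.6715 kWh/t
W_actual = 1.27 × 4.6715 = 5.9328 kWh/t
P_mill = W·ṁ = 5.9328·1978.1 = 11735.6 kW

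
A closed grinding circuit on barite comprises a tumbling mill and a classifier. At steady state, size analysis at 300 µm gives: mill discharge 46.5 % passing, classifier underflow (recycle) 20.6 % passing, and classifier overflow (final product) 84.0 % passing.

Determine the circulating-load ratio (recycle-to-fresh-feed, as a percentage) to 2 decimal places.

CL = 144.79 %

Balance %-passing 300 µm (r = R/F):
(1+r)·d = r·u + o ⇒ r = (o−d)/(d−u)
r = (84.0 − 46.5)/(46.5 − 20.6) = 37.5/25.9 = 1.4479
CL = 100·r = 144.79 %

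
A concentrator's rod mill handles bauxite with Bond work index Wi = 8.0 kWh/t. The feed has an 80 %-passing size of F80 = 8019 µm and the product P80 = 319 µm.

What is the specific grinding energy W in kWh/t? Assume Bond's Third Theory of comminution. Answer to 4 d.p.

W = 10·Wi·(P80^(-½) − F80^(-½))
1/√319 = 0.055989;  1/√8019 = 0.011167
W = 10·8.0·(0.055989 − 0.011167) = 3.5858 kWh/t

W = 3.5858 kWh/t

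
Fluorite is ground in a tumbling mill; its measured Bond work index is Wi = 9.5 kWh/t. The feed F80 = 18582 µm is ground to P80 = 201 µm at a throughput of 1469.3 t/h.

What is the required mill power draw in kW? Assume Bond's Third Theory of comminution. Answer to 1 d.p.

Bond:  W = 10 Wi (1/√P − 1/√F)
W = 10·9.5·(1/√201 − 1/√18582) = 10·9.5·(0.063199) = 6.0039 kWh/t
P_mill = W·ṁ = 6.0039·1469.3 = 8821.5 kW

P = 8821.5 kW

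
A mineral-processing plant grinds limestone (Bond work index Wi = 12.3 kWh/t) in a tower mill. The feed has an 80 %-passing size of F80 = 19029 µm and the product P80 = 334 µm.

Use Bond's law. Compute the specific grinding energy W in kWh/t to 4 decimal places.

W = 5.8386 kWh/t

W_Bond = 10·Wi·(1/√P₈₀ − 1/√F₈₀)
1/√334 = 0.054718;  1/√19029 = 0.007249
W = 10·12.3·(0.054718 − 0.007249) = 5.8386 kWh/t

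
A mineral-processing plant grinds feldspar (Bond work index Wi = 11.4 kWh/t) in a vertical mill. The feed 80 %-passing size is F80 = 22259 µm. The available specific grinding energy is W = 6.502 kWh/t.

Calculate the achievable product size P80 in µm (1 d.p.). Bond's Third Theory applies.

W = 10 Wi / √P80 − 10 Wi / √F80
P80^-0.5 = F80^-0.5 + W/(10 Wi)
  = 6.5020/(10·11.4) + 1/√22259 = 0.057035 + 0.006703 = 0.063738
P80 = (1/0.063738)² = 15.6893² = 246.15 µm

P80 = 246.2 µm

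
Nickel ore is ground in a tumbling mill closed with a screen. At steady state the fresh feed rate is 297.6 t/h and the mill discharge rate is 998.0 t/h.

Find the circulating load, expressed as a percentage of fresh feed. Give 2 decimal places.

M = F + R at steady state, so:
R = M − F = 998.0 − 297.6 = 700.4 t/h
CL = 100·R/F = 100·700.4/297.6 = 235.35 %

CL = 235.35 %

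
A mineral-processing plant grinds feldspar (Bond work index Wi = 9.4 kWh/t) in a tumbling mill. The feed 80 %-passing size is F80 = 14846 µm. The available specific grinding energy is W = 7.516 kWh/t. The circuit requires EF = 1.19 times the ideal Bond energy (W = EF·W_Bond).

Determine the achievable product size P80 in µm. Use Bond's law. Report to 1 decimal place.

P80 = 175.9 µm

Bond:  W = 10 Wi (1/√P − 1/√F)
W_Bond = W / EF = 7.516 / 1.19 = 6.3160 kWh/t
⇒ 1/√P80 = W_Bond/(10 Wi) + 1/√F80
  = 6.3160/(10·9.4) + 1/√14846 = 0.067191 + 0.008207 = 0.075398
P80 = (1/0.075398)² = 13.2629² = 175.90 µm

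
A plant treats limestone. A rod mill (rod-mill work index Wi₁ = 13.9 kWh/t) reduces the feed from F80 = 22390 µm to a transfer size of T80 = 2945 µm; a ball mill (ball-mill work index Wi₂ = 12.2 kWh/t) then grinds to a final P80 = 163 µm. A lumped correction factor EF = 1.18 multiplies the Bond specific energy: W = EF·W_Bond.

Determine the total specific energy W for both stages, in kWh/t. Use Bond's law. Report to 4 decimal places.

Bond: W = 10·Wi·(1/√P80 − 1/√F80)
Stage 1 (22390→2945 µm, Wi₁=13.9): W₁ = 10·13.9·(0.018427 − 0.006683) = 1.6324 kWh/t
Stage 2 (2945→163 µm, Wi₂=12.2): W₂ = 10·12.2·(0.078326 − 0.018427) = 7.3077 kWh/t
W = W₁ + W₂ = 1.6324 + 7.3077 = 8.9401 kWh/t
With EF = 1.18: W = 8.9401·1.18 = 10.5493 kWh/t

W = 10.5493 kWh/t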